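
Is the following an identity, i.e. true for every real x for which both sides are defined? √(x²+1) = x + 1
No, this is NOT an identity.

Claim: √(x²+1) = x + 1.
Test a specific point where both sides are defined: x = 1/2.
LHS = √(x²+1) ≈ 1.1180
RHS = x + 1 ≈ 1.5000
Since 1.1180 ≠ 1.5000, the equation fails at this point, so it cannot hold for every real x for which both sides are defined.
(x+1)² = x² + 2x + 1 ≠ x² + 1 unless x = 0.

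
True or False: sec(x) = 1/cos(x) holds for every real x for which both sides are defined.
True.

Claim: sec(x) = 1/cos(x).
Reasoning: sec(x) is by definition the reciprocal of cos(x), wherever cos(x) ≠ 0.
So the two sides agree for every real x for which both sides are defined.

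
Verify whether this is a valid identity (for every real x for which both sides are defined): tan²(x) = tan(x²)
Claim: tan²(x) = tan(x²).
Test a specific point where both sides are defined: x = π/6.
LHS = tan²(x) ≈ 0.3333
RHS = tan(x²) ≈ 0.2812
Since 0.3333 ≠ 0.2812, the equation fails at this point, so it cannot hold for every real x for which both sides are defined.
tan²(x) means (tan x)², squaring the output; tan(x²) squares the input. These are different functions.

Conclusion: No, this is NOT an identity.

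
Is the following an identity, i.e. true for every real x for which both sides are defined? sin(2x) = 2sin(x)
No, this is NOT an identity.

Claim: sin(2x) = 2sin(x).
Test a specific point where both sides are defined: x = 2π/3.
LHS = sin(2x) ≈ -0.8660
RHS = 2sin(x) ≈ 1.7321
Since -0.8660 ≠ 1.7321, the equation fails at this point, so it cannot hold for every real x for which both sides are defined.
The correct double-angle formula is sin(2x) = 2sin(x)cos(x).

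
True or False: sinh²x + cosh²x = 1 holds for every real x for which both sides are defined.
Claim: sinh²x + cosh²x = 1.
Test a specific point where both sides are defined: x = 2.
LHS = sinh²x + cosh²x ≈ 27.3082
RHS = 1 ≈ 1.0000
Since 27.3082 ≠ 1.0000, the equation fails at this point, so it cannot hold for every real x for which both sides are defined.
The correct hyperbolic identity is cosh²x - sinh²x = 1 (a difference); the sum sinh²x + cosh²x equals cosh(2x).

Conclusion: False.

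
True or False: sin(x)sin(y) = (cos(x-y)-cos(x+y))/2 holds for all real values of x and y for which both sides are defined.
True.

Claim: sin(x)sin(y) = (cos(x-y)-cos(x+y))/2.
Reasoning: cos(x-y) = cos(x)cos(y) + sin(x)sin(y) and cos(x+y) = cos(x)cos(y) - sin(x)sin(y). Subtracting, cos(x-y) - cos(x+y) = 2sin(x)sin(y); divide by 2.
So the two sides agree for all real values of x and y for which both sides are defined.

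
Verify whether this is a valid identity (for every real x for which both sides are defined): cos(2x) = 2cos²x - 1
Claim: cos(2x) = 2cos²x - 1.
Reasoning: cos(2x) = cos²x - sin²x. Replace sin²x by 1 - cos²x: cos²x - (1 - cos²x) = 2cos²x - 1.
So the two sides agree for every real x for which both sides are defined.

Conclusion: Yes, this is an identity.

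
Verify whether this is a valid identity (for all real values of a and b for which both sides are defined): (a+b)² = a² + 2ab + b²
Claim: (a+b)² = a² + 2ab + b².
Reasoning: Expand: (a+b)² = (a+b)(a+b) = a·a + a·b + b·a + b·b = a² + 2ab + b².
So the two sides agree for all real values of a and b for which both sides are defined.

Conclusion: Yes, this is an identity.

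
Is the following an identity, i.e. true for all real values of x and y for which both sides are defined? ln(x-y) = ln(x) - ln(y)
No, this is NOT an identity.

Claim: ln(x-y) = ln(x) - ln(y).
Test a specific point where both sides are defined: x = 5, y = 4.
LHS = ln(x-y) ≈ 0.0000
RHS = ln(x) - ln(y) ≈ 0.2231
Since 0.0000 ≠ 0.2231, the equation fails at this point, so it cannot hold for all real values of x and y for which both sides are defined.
ln(x) - ln(y) = ln(x/y), not ln(x-y).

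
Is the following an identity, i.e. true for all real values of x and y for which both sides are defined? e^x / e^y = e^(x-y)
Claim: e^x / e^y = e^(x-y).
Reasoning: 1/e^y = e^(-y), so e^x / e^y = e^x · e^(-y) = e^(x + (-y)) = e^(x-y) by the product rule for exponents.
So the two sides agree for all real values of x and y for which both sides are defined.

Conclusion: Yes, this is an identity.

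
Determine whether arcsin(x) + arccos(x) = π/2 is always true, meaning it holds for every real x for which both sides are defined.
Yes, this is an identity.

Claim: arcsin(x) + arccos(x) = π/2.
Reasoning: Both sides are defined for -1 ≤ x ≤ 1. Let θ = arcsin(x), so sin θ = x and θ ∈ [-π/2, π/2]. Then cos(π/2 - θ) = sin θ = x and π/2 - θ ∈ [0, π], which is exactly the range of arccos, so arccos(x) = π/2 - θ. Adding: arcsin(x) + arccos(x) = θ + (π/2 - θ) = π/2.
So the two sides agree for every real x for which both sides are defined.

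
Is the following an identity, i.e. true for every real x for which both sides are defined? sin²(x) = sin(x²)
Claim: sin²(x) = sin(x²).
Test a specific point where both sides are defined: x = π/6.
LHS = sin²(x) ≈ 0.2500
RHS = sin(x²) ≈ 0.2707
Since 0.2500 ≠ 0.2707, the equation fails at this point, so it cannot hold for every real x for which both sides are defined.
sin²(x) means (sin x)², squaring the output; sin(x²) squares the input. These are different functions.

Conclusion: No, this is NOT an identity.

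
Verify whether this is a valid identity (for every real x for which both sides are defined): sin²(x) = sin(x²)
No, this is NOT an identity.

Claim: sin²(x) = sin(x²).
Test a specific point where both sides are defined: x = -π/6.
LHS = sin²(x) ≈ 0.2500
RHS = sin(x²) ≈ 0.2707
Since 0.2500 ≠ 0.2707, the equation fails at this point, so it cannot hold for every real x for which both sides are defined.
sin²(x) means (sin x)², squaring the output; sin(x²) squares the input. These are different functions.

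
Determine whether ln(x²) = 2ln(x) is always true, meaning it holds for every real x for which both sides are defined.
Claim: ln(x²) = 2ln(x).
Reasoning: The right side requires x > 0. For x > 0, x² = (e^(ln x))² = e^(2ln x), so ln(x²) = 2ln(x). (For x < 0 the right side is undefined, so those values are outside the claim.)
So the two sides agree for every real x for which both sides are defined.

Conclusion: Yes, this is an identity.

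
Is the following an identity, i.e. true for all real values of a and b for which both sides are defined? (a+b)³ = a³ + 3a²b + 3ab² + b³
Claim: (a+b)³ = a³ + 3a²b + 3ab² + b³.
Reasoning: (a+b)³ = (a+b)(a+b)² = (a+b)(a² + 2ab + b²) = a³ + 2a²b + ab² + a²b + 2ab² + b³ = a³ + 3a²b + 3ab² + b³.
So the two sides agree for all real values of a and b for which both sides are defined.

Conclusion: Yes, this is an identity.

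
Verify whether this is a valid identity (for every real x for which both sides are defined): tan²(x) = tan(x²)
Claim: tan²(x) = tan(x²).
Test a specific point where both sides are defined: x = π.
LHS = tan²(x) ≈ 0.0000
RHS = tan(x²) ≈ 0.4767
Since 0.0000 ≠ 0.4767, the equation fails at this point, so it cannot hold for every real x for which both sides are defined.
tan²(x) means (tan x)², squaring the output; tan(x²) squares the input. These are different functions.

Conclusion: No, this is NOT an identity.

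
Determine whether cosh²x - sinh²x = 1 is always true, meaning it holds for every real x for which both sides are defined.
Yes, this is an identity.

Claim: cosh²x - sinh²x = 1.
Reasoning: With cosh(x) = (e^x + e^-x)/2 and sinh(x) = (e^x - e^-x)/2: cosh²x = (e^(2x) + 2 + e^(-2x))/4 and sinh²x = (e^(2x) - 2 + e^(-2x))/4. Subtracting leaves 4/4 = 1.
So the two sides agree for every real x for which both sides are defined.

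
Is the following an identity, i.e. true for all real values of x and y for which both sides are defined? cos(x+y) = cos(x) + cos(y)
Claim: cos(x+y) = cos(x) + cos(y).
Test a specific point where both sides are defined: x = 2π/3, y = π/3.
LHS = cos(x+y) ≈ -1.0000
RHS = cos(x) + cos(y) ≈ 0.0000
Since -1.0000 ≠ 0.0000, the equation fails at this point, so it cannot hold for all real values of x and y for which both sides are defined.
The correct expansion is cos(x+y) = cos(x)cos(y) - sin(x)sin(y); cosine is not additive.

Conclusion: No, this is NOT an identity.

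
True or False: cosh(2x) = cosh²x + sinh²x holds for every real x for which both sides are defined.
True.

Claim: cosh(2x) = cosh²x + sinh²x.
Reasoning: cosh²x = (e^(2x) + 2 + e^(-2x))/4 and sinh²x = (e^(2x) - 2 + e^(-2x))/4. Adding gives (2e^(2x) + 2e^(-2x))/4 = (e^(2x) + e^(-2x))/2 = cosh(2x).
So the two sides agree for every real x for which both sides are defined.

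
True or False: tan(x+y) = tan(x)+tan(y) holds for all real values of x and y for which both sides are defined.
Claim: tan(x+y) = tan(x)+tan(y).
Test a specific point where both sides are defined: x = -π/4, y = 2π/3.
LHS = tan(x+y) ≈ 3.7321
RHS = tan(x)+tan(y) ≈ -2.7321
Since 3.7321 ≠ -2.7321, the equation fails at this point, so it cannot hold for all real values of x and y for which both sides are defined.
The correct formula is tan(x+y) = (tan(x) + tan(y))/(1 - tan(x)tan(y)).

Conclusion: False.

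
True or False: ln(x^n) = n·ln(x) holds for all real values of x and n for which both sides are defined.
True.

Claim: ln(x^n) = n·ln(x).
Reasoning: The right side requires x > 0. For x > 0, x^n = (e^(ln x))^n = e^(n·ln x), so taking ln of both sides gives ln(x^n) = n·ln(x).
So the two sides agree for all real values of x and n for which both sides are defined.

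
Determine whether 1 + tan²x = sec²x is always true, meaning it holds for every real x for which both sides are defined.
Claim: 1 + tan²x = sec²x.
Reasoning: Start from sin²x + cos²x = 1 and divide every term by cos²x (allowed wherever tan x and sec x are defined): tan²x + 1 = 1/cos²x = sec²x.
So the two sides agree for every real x for which both sides are defined.

Conclusion: Yes, this is an identity.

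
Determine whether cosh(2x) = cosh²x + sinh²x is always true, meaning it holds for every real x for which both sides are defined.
Yes, this is an identity.

Claim: cosh(2x) = cosh²x + sinh²x.
Reasoning: cosh²x = (e^(2x) + 2 + e^(-2x))/4 and sinh²x = (e^(2x) - 2 + e^(-2x))/4. Adding gives (2e^(2x) + 2e^(-2x))/4 = (e^(2x) + e^(-2x))/2 = cosh(2x).
So the two sides agree for every real x for which both sides are defined.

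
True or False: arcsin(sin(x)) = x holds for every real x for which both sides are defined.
Claim: arcsin(sin(x)) = x.
Test a specific point where both sides are defined: x = 2π/3.
LHS = arcsin(sin(x)) ≈ 1.0472
RHS = x ≈ 2.0944
Since 1.0472 ≠ 2.0944, the equation fails at this point, so it cannot hold for every real x for which both sides are defined.
arcsin only returns values in [-π/2, π/2], so arcsin(sin(x)) = x holds only for x in that interval, not for all real x.

Conclusion: False.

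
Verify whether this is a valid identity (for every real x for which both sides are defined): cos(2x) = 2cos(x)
Claim: cos(2x) = 2cos(x).
Test a specific point where both sides are defined: x = π/4.
LHS = cos(2x) ≈ 0.0000
RHS = 2cos(x) ≈ 1.4142
Since 0.0000 ≠ 1.4142, the equation fails at this point, so it cannot hold for every real x for which both sides are defined.
The correct double-angle formula is cos(2x) = cos²x - sin²x.

Conclusion: No, this is NOT an identity.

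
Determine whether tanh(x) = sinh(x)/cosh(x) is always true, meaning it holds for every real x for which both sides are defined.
Yes, this is an identity.

Claim: tanh(x) = sinh(x)/cosh(x).
Reasoning: tanh(x) is defined as sinh(x)/cosh(x) = (e^x - e^-x)/(e^x + e^-x); cosh(x) ≥ 1 is never zero, so this holds for every real x.
So the two sides agree for every real x for which both sides are defined.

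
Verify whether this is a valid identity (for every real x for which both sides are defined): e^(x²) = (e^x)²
No, this is NOT an identity.

Claim: e^(x²) = (e^x)².
Test a specific point where both sides are defined: x = -1.
LHS = e^(x²) ≈ 2.7183
RHS = (e^x)² ≈ 0.1353
Since 2.7183 ≠ 0.1353, the equation fails at this point, so it cannot hold for every real x for which both sides are defined.
(e^x)² = e^(2x), and 2x ≠ x² in general.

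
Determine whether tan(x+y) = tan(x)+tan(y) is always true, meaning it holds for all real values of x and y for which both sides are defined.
Claim: tan(x+y) = tan(x)+tan(y).
Test a specific point where both sides are defined: x = π/3, y = -π/4.
LHS = tan(x+y) ≈ 0.2679
RHS = tan(x)+tan(y) ≈ 0.7321
Since 0.2679 ≠ 0.7321, the equation fails at this point, so it cannot hold for all real values of x and y for which both sides are defined.
The correct formula is tan(x+y) = (tan(x) + tan(y))/(1 - tan(x)tan(y)).

Conclusion: No, this is NOT an identity.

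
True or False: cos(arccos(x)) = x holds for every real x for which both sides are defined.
Claim: cos(arccos(x)) = x.
Reasoning: For -1 ≤ x ≤ 1 (where arccos is defined), arccos(x) is by definition an angle whose cosine equals x. Taking the cosine of that angle returns x. (Note the other order, arccos(cos x) = x, is NOT an identity.)
So the two sides agree for every real x for which both sides are defined.

Conclusion: True.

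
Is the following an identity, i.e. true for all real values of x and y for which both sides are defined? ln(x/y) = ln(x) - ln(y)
Yes, this is an identity.

Claim: ln(x/y) = ln(x) - ln(y).
Reasoning: Both sides are simultaneously defined only when x, y > 0. Write x = e^p, y = e^q. Then x/y = e^(p-q), so ln(x/y) = p - q = ln(x) - ln(y).
So the two sides agree for all real values of x and y for which both sides are defined.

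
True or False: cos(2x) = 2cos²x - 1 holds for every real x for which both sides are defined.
Claim: cos(2x) = 2cos²x - 1.
Reasoning: cos(2x) = cos²x - sin²x. Replace sin²x by 1 - cos²x: cos²x - (1 - cos²x) = 2cos²x - 1.
So the two sides agree for every real x for which both sides are defined.

Conclusion: True.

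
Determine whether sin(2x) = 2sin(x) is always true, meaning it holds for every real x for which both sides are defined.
No, this is NOT an identity.

Claim: sin(2x) = 2sin(x).
Test a specific point where both sides are defined: x = -π/2.
LHS = sin(2x) ≈ 0.0000
RHS = 2sin(x) ≈ -2.0000
Since 0.0000 ≠ -2.0000, the equation fails at this point, so it cannot hold for every real x for which both sides are defined.
The correct double-angle formula is sin(2x) = 2sin(x)cos(x).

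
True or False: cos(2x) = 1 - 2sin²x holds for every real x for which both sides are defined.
Claim: cos(2x) = 1 - 2sin²x.
Reasoning: cos(2x) = cos²x - sin²x. Replace cos²x by 1 - sin²x: (1 - sin²x) - sin²x = 1 - 2sin²x.
So the two sides agree for every real x for which both sides are defined.

Conclusion: True.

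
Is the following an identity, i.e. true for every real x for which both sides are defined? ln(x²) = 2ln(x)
Yes, this is an identity.

Claim: ln(x²) = 2ln(x).
Reasoning: The right side requires x > 0. For x > 0, x² = (e^(ln x))² = e^(2ln x), so ln(x²) = 2ln(x). (For x < 0 the right side is undefined, so those values are outside the claim.)
So the two sides agree for every real x for which both sides are defined.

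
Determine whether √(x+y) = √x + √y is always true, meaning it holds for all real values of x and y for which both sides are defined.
No, this is NOT an identity.

Claim: √(x+y) = √x + √y.
Test a specific point where both sides are defined: x = 3, y = 3/2.
LHS = √(x+y) ≈ 2.1213
RHS = √x + √y ≈ 2.9568
Since 2.1213 ≠ 2.9568, the equation fails at this point, so it cannot hold for all real values of x and y for which both sides are defined.
Squaring the right side gives x + 2√(xy) + y, not x + y.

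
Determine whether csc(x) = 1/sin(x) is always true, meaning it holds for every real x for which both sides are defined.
Yes, this is an identity.

Claim: csc(x) = 1/sin(x).
Reasoning: csc(x) is by definition the reciprocal of sin(x), wherever sin(x) ≠ 0.
So the two sides agree for every real x for which both sides are defined.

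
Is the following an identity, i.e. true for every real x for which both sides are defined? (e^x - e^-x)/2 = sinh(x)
Claim: (e^x - e^-x)/2 = sinh(x).
Reasoning: This is exactly the definition of the hyperbolic sine: sinh(x) := (e^x - e^-x)/2.
So the two sides agree for every real x for which both sides are defined.

Conclusion: Yes, this is an identity.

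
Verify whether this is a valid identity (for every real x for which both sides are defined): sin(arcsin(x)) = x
Yes, this is an identity.

Claim: sin(arcsin(x)) = x.
Reasoning: For -1 ≤ x ≤ 1 (where arcsin is defined), arcsin(x) is by definition an angle whose sine equals x. Taking the sine of that angle returns x. (Note the other order, arcsin(sin x) = x, is NOT an identity.)
So the two sides agree for every real x for which both sides are defined.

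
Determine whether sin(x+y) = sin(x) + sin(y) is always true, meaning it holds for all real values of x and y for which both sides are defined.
Claim: sin(x+y) = sin(x) + sin(y).
Test a specific point where both sides are defined: x = -π/6, y = -π/6.
LHS = sin(x+y) ≈ -0.8660
RHS = sin(x) + sin(y) ≈ -1.0000
Since -0.8660 ≠ -1.0000, the equation fails at this point, so it cannot hold for all real values of x and y for which both sides are defined.
The correct expansion is sin(x+y) = sin(x)cos(y) + cos(x)sin(y); sine is not additive.

Conclusion: No, this is NOT an identity.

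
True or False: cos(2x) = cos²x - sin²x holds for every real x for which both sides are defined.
True.

Claim: cos(2x) = cos²x - sin²x.
Reasoning: Put y = x in the addition formula cos(x+y) = cos(x)cos(y) - sin(x)sin(y): cos(2x) = cos²x - sin²x.
So the two sides agree for every real x for which both sides are defined.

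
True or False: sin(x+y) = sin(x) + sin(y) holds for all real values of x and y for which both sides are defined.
False.

Claim: sin(x+y) = sin(x) + sin(y).
Test a specific point where both sides are defined: x = -π/2, y = π/6.
LHS = sin(x+y) ≈ -0.8660
RHS = sin(x) + sin(y) ≈ -0.5000
Since -0.8660 ≠ -0.5000, the equation fails at this point, so it cannot hold for all real values of x and y for which both sides are defined.
The correct expansion is sin(x+y) = sin(x)cos(y) + cos(x)sin(y); sine is not additive.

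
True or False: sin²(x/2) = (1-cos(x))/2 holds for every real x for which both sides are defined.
Claim: sin²(x/2) = (1-cos(x))/2.
Reasoning: Use cos(2θ) = 1 - 2sin²θ with θ = x/2: cos(x) = 1 - 2sin²(x/2). Solving for sin²(x/2) gives (1 - cos(x))/2.
So the two sides agree for every real x for which both sides are defined.

Conclusion: True.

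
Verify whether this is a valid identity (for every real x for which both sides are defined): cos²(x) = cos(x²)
No, this is NOT an identity.

Claim: cos²(x) = cos(x²).
Test a specific point where both sides are defined: x = -π/3.
LHS = cos²(x) ≈ 0.2500
RHS = cos(x²) ≈ 0.4566
Since 0.2500 ≠ 0.4566, the equation fails at this point, so it cannot hold for every real x for which both sides are defined.
cos²(x) means (cos x)², squaring the output; cos(x²) squares the input. These are different functions.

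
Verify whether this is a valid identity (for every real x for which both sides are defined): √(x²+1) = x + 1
No, this is NOT an identity.

Claim: √(x²+1) = x + 1.
Test a specific point where both sides are defined: x = 3/2.
LHS = √(x²+1) ≈ 1.8028
RHS = x + 1 ≈ 2.5000
Since 1.8028 ≠ 2.5000, the equation fails at this point, so it cannot hold for every real x for which both sides are defined.
(x+1)² = x² + 2x + 1 ≠ x² + 1 unless x = 0.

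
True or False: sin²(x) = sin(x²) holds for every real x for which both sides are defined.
Claim: sin²(x) = sin(x²).
Test a specific point where both sides are defined: x = -π/2.
LHS = sin²(x) ≈ 1.0000
RHS = sin(x²) ≈ 0.6243
Since 1.0000 ≠ 0.6243, the equation fails at this point, so it cannot hold for every real x for which both sides are defined.
sin²(x) means (sin x)², squaring the output; sin(x²) squares the input. These are different functions.

Conclusion: False.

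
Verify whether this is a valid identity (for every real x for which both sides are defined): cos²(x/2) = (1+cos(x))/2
Yes, this is an identity.

Claim: cos²(x/2) = (1+cos(x))/2.
Reasoning: Use cos(2θ) = 2cos²θ - 1 with θ = x/2: cos(x) = 2cos²(x/2) - 1. Solving for cos²(x/2) gives (1 + cos(x))/2.
So the two sides agree for every real x for which both sides are defined.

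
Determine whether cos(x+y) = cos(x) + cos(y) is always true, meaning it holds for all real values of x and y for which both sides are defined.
Claim: cos(x+y) = cos(x) + cos(y).
Test a specific point where both sides are defined: x = 2π/3, y = -π/4.
LHS = cos(x+y) ≈ 0.2588
RHS = cos(x) + cos(y) ≈ 0.2071
Since 0.2588 ≠ 0.2071, the equation fails at this point, so it cannot hold for all real values of x and y for which both sides are defined.
The correct expansion is cos(x+y) = cos(x)cos(y) - sin(x)sin(y); cosine is not additive.

Conclusion: No, this is NOT an identity.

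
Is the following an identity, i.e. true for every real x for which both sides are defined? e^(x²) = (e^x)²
Claim: e^(x²) = (e^x)².
Test a specific point where both sides are defined: x = 1.
LHS = e^(x²) ≈ 2.7183
RHS = (e^x)² ≈ 7.3891
Since 2.7183 ≠ 7.3891, the equation fails at this point, so it cannot hold for every real x for which both sides are defined.
(e^x)² = e^(2x), and 2x ≠ x² in general.

Conclusion: No, this is NOT an identity.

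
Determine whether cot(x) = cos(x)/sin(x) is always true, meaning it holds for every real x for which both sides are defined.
Yes, this is an identity.

Claim: cot(x) = cos(x)/sin(x).
Reasoning: cot(x) is defined as 1/tan(x) = 1/(sin(x)/cos(x)) = cos(x)/sin(x), wherever sin(x) ≠ 0.
So the two sides agree for every real x for which both sides are defined.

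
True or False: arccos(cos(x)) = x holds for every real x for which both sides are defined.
False.

Claim: arccos(cos(x)) = x.
Test a specific point where both sides are defined: x = -π/3.
LHS = arccos(cos(x)) ≈ 1.0472
RHS = x ≈ -1.0472
Since 1.0472 ≠ -1.0472, the equation fails at this point, so it cannot hold for every real x for which both sides are defined.
arccos only returns values in [0, π], so arccos(cos(x)) = x holds only for x in that interval, not for all real x.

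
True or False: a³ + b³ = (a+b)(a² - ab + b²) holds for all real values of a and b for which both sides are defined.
Claim: a³ + b³ = (a+b)(a² - ab + b²).
Reasoning: Expand the right side: (a+b)(a² - ab + b²) = a³ - a²b + ab² + a²b - ab² + b³ = a³ + b³ (the middle terms cancel in pairs).
So the two sides agree for all real values of a and b for which both sides are defined.

Conclusion: True.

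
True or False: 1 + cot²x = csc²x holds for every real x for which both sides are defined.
Claim: 1 + cot²x = csc²x.
Reasoning: Start from sin²x + cos²x = 1 and divide every term by sin²x (allowed wherever cot x and csc x are defined): 1 + cot²x = 1/sin²x = csc²x.
So the two sides agree for every real x for which both sides are defined.

Conclusion: True.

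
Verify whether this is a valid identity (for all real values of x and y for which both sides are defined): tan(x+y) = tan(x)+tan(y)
No, this is NOT an identity.

Claim: tan(x+y) = tan(x)+tan(y).
Test a specific point where both sides are defined: x = 3π/4, y = 2π/3.
LHS = tan(x+y) ≈ 3.7321
RHS = tan(x)+tan(y) ≈ -2.7321
Since 3.7321 ≠ -2.7321, the equation fails at this point, so it cannot hold for all real values of x and y for which both sides are defined.
The correct formula is tan(x+y) = (tan(x) + tan(y))/(1 - tan(x)tan(y)).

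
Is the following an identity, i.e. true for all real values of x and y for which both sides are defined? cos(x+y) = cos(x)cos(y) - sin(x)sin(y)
Yes, this is an identity.

Claim: cos(x+y) = cos(x)cos(y) - sin(x)sin(y).
Reasoning: By Euler's formula e^(i(x+y)) = e^(ix)·e^(iy) = (cos x + i·sin x)(cos y + i·sin y). The real part of the left side is cos(x+y); the real part of the product is cos(x)cos(y) - sin(x)sin(y) (since i·i = -1).
So the two sides agree for all real values of x and y for which both sides are defined.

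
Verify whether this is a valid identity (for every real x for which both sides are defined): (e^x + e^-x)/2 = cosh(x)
Claim: (e^x + e^-x)/2 = cosh(x).
Reasoning: This is exactly the definition of the hyperbolic cosine: cosh(x) := (e^x + e^-x)/2.
So the two sides agree for every real x for which both sides are defined.

Conclusion: Yes, this is an identity.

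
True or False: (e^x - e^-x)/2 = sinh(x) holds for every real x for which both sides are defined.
Claim: (e^x - e^-x)/2 = sinh(x).
Reasoning: This is exactly the definition of the hyperbolic sine: sinh(x) := (e^x - e^-x)/2.
So the two sides agree for every real x for which both sides are defined.

Conclusion: True.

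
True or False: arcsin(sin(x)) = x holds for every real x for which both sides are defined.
False.

Claim: arcsin(sin(x)) = x.
Test a specific point where both sides are defined: x = π.
LHS = arcsin(sin(x)) ≈ 0.0000
RHS = x ≈ 3.1416
Since 0.0000 ≠ 3.1416, the equation fails at this point, so it cannot hold for every real x for which both sides are defined.
arcsin only returns values in [-π/2, π/2], so arcsin(sin(x)) = x holds only for x in that interval, not for all real x.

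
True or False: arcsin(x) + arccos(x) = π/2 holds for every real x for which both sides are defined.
Claim: arcsin(x) + arccos(x) = π/2.
Reasoning: Both sides are defined for -1 ≤ x ≤ 1. Let θ = arcsin(x), so sin θ = x and θ ∈ [-π/2, π/2]. Then cos(π/2 - θ) = sin θ = x and π/2 - θ ∈ [0, π], which is exactly the range of arccos, so arccos(x) = π/2 - θ. Adding: arcsin(x) + arccos(x) = θ + (π/2 - θ) = π/2.
So the two sides agree for every real x for which both sides are defined.

Conclusion: True.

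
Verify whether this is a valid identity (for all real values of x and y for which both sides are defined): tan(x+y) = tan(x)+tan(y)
No, this is NOT an identity.

Claim: tan(x+y) = tan(x)+tan(y).
Test a specific point where both sides are defined: x = π/4, y = -π/3.
LHS = tan(x+y) ≈ -0.2679
RHS = tan(x)+tan(y) ≈ -0.7321
Since -0.2679 ≠ -0.7321, the equation fails at this point, so it cannot hold for all real values of x and y for which both sides are defined.
The correct formula is tan(x+y) = (tan(x) + tan(y))/(1 - tan(x)tan(y)).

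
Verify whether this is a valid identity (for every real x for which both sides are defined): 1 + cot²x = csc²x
Yes, this is an identity.

Claim: 1 + cot²x = csc²x.
Reasoning: Start from sin²x + cos²x = 1 and divide every term by sin²x (allowed wherever cot x and csc x are defined): 1 + cot²x = 1/sin²x = csc²x.
So the two sides agree for every real x for which both sides are defined.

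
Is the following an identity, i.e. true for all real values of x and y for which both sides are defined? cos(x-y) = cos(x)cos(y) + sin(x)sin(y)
Claim: cos(x-y) = cos(x)cos(y) + sin(x)sin(y).
Reasoning: Replace y by -y in cos(x+y) = cos(x)cos(y) - sin(x)sin(y) and use cos(-y) = cos(y), sin(-y) = -sin(y): cos(x-y) = cos(x)cos(y) + sin(x)sin(y).
So the two sides agree for all real values of x and y for which both sides are defined.

Conclusion: Yes, this is an identity.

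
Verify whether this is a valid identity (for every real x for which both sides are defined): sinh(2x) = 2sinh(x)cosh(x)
Yes, this is an identity.

Claim: sinh(2x) = 2sinh(x)cosh(x).
Reasoning: 2sinh(x)cosh(x) = 2 · (e^x - e^-x)/2 · (e^x + e^-x)/2 = (e^(2x) - e^(-2x))/2 = sinh(2x).
So the two sides agree for every real x for which both sides are defined.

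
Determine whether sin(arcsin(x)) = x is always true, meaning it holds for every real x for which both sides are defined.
Claim: sin(arcsin(x)) = x.
Reasoning: For -1 ≤ x ≤ 1 (where arcsin is defined), arcsin(x) is by definition an angle whose sine equals x. Taking the sine of that angle returns x. (Note the other order, arcsin(sin x) = x, is NOT an identity.)
So the two sides agree for every real x for which both sides are defined.

Conclusion: Yes, this is an identity.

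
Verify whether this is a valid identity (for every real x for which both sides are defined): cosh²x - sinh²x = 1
Claim: cosh²x - sinh²x = 1.
Reasoning: With cosh(x) = (e^x + e^-x)/2 and sinh(x) = (e^x - e^-x)/2: cosh²x = (e^(2x) + 2 + e^(-2x))/4 and sinh²x = (e^(2x) - 2 + e^(-2x))/4. Subtracting leaves 4/4 = 1.
So the two sides agree for every real x for which both sides are defined.

Conclusion: Yes, this is an identity.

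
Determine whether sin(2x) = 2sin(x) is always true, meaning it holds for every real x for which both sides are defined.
No, this is NOT an identity.

Claim: sin(2x) = 2sin(x).
Test a specific point where both sides are defined: x = -π/4.
LHS = sin(2x) ≈ -1.0000
RHS = 2sin(x) ≈ -1.4142
Since -1.0000 ≠ -1.4142, the equation fails at this point, so it cannot hold for every real x for which both sides are defined.
The correct double-angle formula is sin(2x) = 2sin(x)cos(x).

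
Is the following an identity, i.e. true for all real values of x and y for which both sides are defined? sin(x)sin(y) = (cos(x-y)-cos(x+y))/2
Claim: sin(x)sin(y) = (cos(x-y)-cos(x+y))/2.
Reasoning: cos(x-y) = cos(x)cos(y) + sin(x)sin(y) and cos(x+y) = cos(x)cos(y) - sin(x)sin(y). Subtracting, cos(x-y) - cos(x+y) = 2sin(x)sin(y); divide by 2.
So the two sides agree for all real values of x and y for which both sides are defined.

Conclusion: Yes, this is an identity.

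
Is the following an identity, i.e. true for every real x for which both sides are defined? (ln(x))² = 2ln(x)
No, this is NOT an identity.

Claim: (ln(x))² = 2ln(x).
Test a specific point where both sides are defined: x = 2.
LHS = (ln(x))² ≈ 0.4805
RHS = 2ln(x) ≈ 1.3863
Since 0.4805 ≠ 1.3863, the equation fails at this point, so it cannot hold for every real x for which both sides are defined.
2ln(x) equals ln(x²), which is not the same as (ln x)².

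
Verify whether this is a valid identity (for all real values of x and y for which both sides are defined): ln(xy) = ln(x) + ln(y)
Claim: ln(xy) = ln(x) + ln(y).
Reasoning: Both sides are simultaneously defined only when x, y > 0. Write x = e^p, y = e^q (p = ln x, q = ln y). Then xy = e^p · e^q = e^(p+q), so ln(xy) = p + q = ln(x) + ln(y).
So the two sides agree for all real values of x and y for which both sides are defined.

Conclusion: Yes, this is an identity.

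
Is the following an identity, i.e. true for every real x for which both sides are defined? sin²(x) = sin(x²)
Claim: sin²(x) = sin(x²).
Test a specific point where both sides are defined: x = π.
LHS = sin²(x) ≈ 0.0000
RHS = sin(x²) ≈ -0.4303
Since 0.0000 ≠ -0.4303, the equation fails at this point, so it cannot hold for every real x for which both sides are defined.
sin²(x) means (sin x)², squaring the output; sin(x²) squares the input. These are different functions.

Conclusion: No, this is NOT an identity.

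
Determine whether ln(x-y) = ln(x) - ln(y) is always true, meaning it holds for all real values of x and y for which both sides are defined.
Claim: ln(x-y) = ln(x) - ln(y).
Test a specific point where both sides are defined: x = 3/2, y = 1.
LHS = ln(x-y) ≈ -0.6931
RHS = ln(x) - ln(y) ≈ 0.4055
Since -0.6931 ≠ 0.4055, the equation fails at this point, so it cannot hold for all real values of x and y for which both sides are defined.
ln(x) - ln(y) = ln(x/y), not ln(x-y).

Conclusion: No, this is NOT an identity.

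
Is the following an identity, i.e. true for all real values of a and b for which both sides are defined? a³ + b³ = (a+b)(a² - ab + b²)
Claim: a³ + b³ = (a+b)(a² - ab + b²).
Reasoning: Expand the right side: (a+b)(a² - ab + b²) = a³ - a²b + ab² + a²b - ab² + b³ = a³ + b³ (the middle terms cancel in pairs).
So the two sides agree for all real values of a and b for which both sides are defined.

Conclusion: Yes, this is an identity.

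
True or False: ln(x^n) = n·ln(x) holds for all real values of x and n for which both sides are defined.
Claim: ln(x^n) = n·ln(x).
Reasoning: The right side requires x > 0. For x > 0, x^n = (e^(ln x))^n = e^(n·ln x), so taking ln of both sides gives ln(x^n) = n·ln(x).
So the two sides agree for all real values of x and n for which both sides are defined.

Conclusion: True.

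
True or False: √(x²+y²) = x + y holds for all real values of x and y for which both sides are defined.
Claim: √(x²+y²) = x + y.
Test a specific point where both sides are defined: x = 3, y = 1.
LHS = √(x²+y²) ≈ 3.1623
RHS = x + y ≈ 4.0000
Since 3.1623 ≠ 4.0000, the equation fails at this point, so it cannot hold for all real values of x and y for which both sides are defined.
(x+y)² = x² + 2xy + y², not x² + y², so the square root does not split this way.

Conclusion: False.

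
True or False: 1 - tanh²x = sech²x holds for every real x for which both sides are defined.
Claim: 1 - tanh²x = sech²x.
Reasoning: Divide cosh²x - sinh²x = 1 through by cosh²x (never zero): 1 - tanh²x = 1/cosh²x = sech²x.
So the two sides agree for every real x for which both sides are defined.

Conclusion: True.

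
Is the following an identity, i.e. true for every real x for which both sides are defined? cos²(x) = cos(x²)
No, this is NOT an identity.

Claim: cos²(x) = cos(x²).
Test a specific point where both sides are defined: x = -π/2.
LHS = cos²(x) ≈ 0.0000
RHS = cos(x²) ≈ -0.7812
Since 0.0000 ≠ -0.7812, the equation fails at this point, so it cannot hold for every real x for which both sides are defined.
cos²(x) means (cos x)², squaring the output; cos(x²) squares the input. These are different functions.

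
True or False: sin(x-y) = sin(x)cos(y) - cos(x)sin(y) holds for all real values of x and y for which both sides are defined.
Claim: sin(x-y) = sin(x)cos(y) - cos(x)sin(y).
Reasoning: Replace y by -y in sin(x+y) = sin(x)cos(y) + cos(x)sin(y) and use cos(-y) = cos(y), sin(-y) = -sin(y): sin(x-y) = sin(x)cos(y) - cos(x)sin(y).
So the two sides agree for all real values of x and y for which both sides are defined.

Conclusion: True.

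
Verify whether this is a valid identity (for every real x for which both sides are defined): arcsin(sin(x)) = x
Claim: arcsin(sin(x)) = x.
Test a specific point where both sides are defined: x = 2π/3.
LHS = arcsin(sin(x)) ≈ 1.0472
RHS = x ≈ 2.0944
Since 1.0472 ≠ 2.0944, the equation fails at this point, so it cannot hold for every real x for which both sides are defined.
arcsin only returns values in [-π/2, π/2], so arcsin(sin(x)) = x holds only for x in that interval, not for all real x.

Conclusion: No, this is NOT an identity.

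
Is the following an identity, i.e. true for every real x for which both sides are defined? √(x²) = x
No, this is NOT an identity.

Claim: √(x²) = x.
Test a specific point where both sides are defined: x = -1.
LHS = √(x²) ≈ 1.0000
RHS = x ≈ -1.0000
Since 1.0000 ≠ -1.0000, the equation fails at this point, so it cannot hold for every real x for which both sides are defined.
√(x²) = |x|, which differs from x whenever x < 0 (both sides are defined for every real x).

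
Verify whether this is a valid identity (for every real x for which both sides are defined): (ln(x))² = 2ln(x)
No, this is NOT an identity.

Claim: (ln(x))² = 2ln(x).
Test a specific point where both sides are defined: x = 3/2.
LHS = (ln(x))² ≈ 0.1644
RHS = 2ln(x) ≈ 0.8109
Since 0.1644 ≠ 0.8109, the equation fails at this point, so it cannot hold for every real x for which both sides are defined.
2ln(x) equals ln(x²), which is not the same as (ln x)².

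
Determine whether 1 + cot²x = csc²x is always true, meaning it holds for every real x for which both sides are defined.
Yes, this is an identity.

Claim: 1 + cot²x = csc²x.
Reasoning: Start from sin²x + cos²x = 1 and divide every term by sin²x (allowed wherever cot x and csc x are defined): 1 + cot²x = 1/sin²x = csc²x.
So the two sides agree for every real x for which both sides are defined.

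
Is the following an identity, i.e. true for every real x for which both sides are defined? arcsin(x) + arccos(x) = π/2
Yes, this is an identity.

Claim: arcsin(x) + arccos(x) = π/2.
Reasoning: Both sides are defined for -1 ≤ x ≤ 1. Let θ = arcsin(x), so sin θ = x and θ ∈ [-π/2, π/2]. Then cos(π/2 - θ) = sin θ = x and π/2 - θ ∈ [0, π], which is exactly the range of arccos, so arccos(x) = π/2 - θ. Adding: arcsin(x) + arccos(x) = θ + (π/2 - θ) = π/2.
So the two sides agree for every real x for which both sides are defined.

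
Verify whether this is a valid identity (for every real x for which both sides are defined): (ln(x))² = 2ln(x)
Claim: (ln(x))² = 2ln(x).
Test a specific point where both sides are defined: x = 1/2.
LHS = (ln(x))² ≈ 0.4805
RHS = 2ln(x) ≈ -1.3863
Since 0.4805 ≠ -1.3863, the equation fails at this point, so it cannot hold for every real x for which both sides are defined.
2ln(x) equals ln(x²), which is not the same as (ln x)².

Conclusion: No, this is NOT an identity.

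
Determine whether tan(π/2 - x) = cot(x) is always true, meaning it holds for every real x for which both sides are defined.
Claim: tan(π/2 - x) = cot(x).
Reasoning: tan(π/2 - x) = sin(π/2 - x)/cos(π/2 - x) = cos(x)/sin(x) = cot(x), using the cofunction identities sin(π/2 - x) = cos(x) and cos(π/2 - x) = sin(x).
So the two sides agree for every real x for which both sides are defined.

Conclusion: Yes, this is an identity.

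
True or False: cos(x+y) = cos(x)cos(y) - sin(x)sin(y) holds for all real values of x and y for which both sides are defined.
True.

Claim: cos(x+y) = cos(x)cos(y) - sin(x)sin(y).
Reasoning: By Euler's formula e^(i(x+y)) = e^(ix)·e^(iy) = (cos x + i·sin x)(cos y + i·sin y). The real part of the left side is cos(x+y); the real part of the product is cos(x)cos(y) - sin(x)sin(y) (since i·i = -1).
So the two sides agree for all real values of x and y for which both sides are defined.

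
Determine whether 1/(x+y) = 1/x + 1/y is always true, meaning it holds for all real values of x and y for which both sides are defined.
Claim: 1/(x+y) = 1/x + 1/y.
Test a specific point where both sides are defined: x = 4, y = 3.
LHS = 1/(x+y) ≈ 0.1429
RHS = 1/x + 1/y ≈ 0.5833
Since 0.1429 ≠ 0.5833, the equation fails at this point, so it cannot hold for all real values of x and y for which both sides are defined.
1/x + 1/y = (x+y)/(xy), which is not 1/(x+y).

Conclusion: No, this is NOT an identity.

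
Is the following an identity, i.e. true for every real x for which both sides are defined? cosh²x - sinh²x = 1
Yes, this is an identity.

Claim: cosh²x - sinh²x = 1.
Reasoning: With cosh(x) = (e^x + e^-x)/2 and sinh(x) = (e^x - e^-x)/2: cosh²x = (e^(2x) + 2 + e^(-2x))/4 and sinh²x = (e^(2x) - 2 + e^(-2x))/4. Subtracting leaves 4/4 = 1.
So the two sides agree for every real x for which both sides are defined.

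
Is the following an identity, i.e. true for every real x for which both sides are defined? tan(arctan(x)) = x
Yes, this is an identity.

Claim: tan(arctan(x)) = x.
Reasoning: For every real x, arctan(x) is by definition the angle in (-π/2, π/2) whose tangent equals x. Taking the tangent of that angle returns x.
So the two sides agree for every real x for which both sides are defined.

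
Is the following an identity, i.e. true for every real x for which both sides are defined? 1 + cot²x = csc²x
Yes, this is an identity.

Claim: 1 + cot²x = csc²x.
Reasoning: Start from sin²x + cos²x = 1 and divide every term by sin²x (allowed wherever cot x and csc x are defined): 1 + cot²x = 1/sin²x = csc²x.
So the two sides agree for every real x for which both sides are defined.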